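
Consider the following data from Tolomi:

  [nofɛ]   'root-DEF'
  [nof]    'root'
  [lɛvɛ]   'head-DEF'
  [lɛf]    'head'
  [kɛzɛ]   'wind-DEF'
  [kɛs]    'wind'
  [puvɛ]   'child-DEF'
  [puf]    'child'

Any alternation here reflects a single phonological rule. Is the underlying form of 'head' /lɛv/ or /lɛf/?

/lɛv/

'head' shows [v] ~ [f] at the end of the stem ([lɛvɛ] vs [lɛf]).
If /f/ were underlying and a rule turned it into [v] before the DEF suffix, 'root' would also alternate; but it has [f] in both [nofɛ] and [nof].
The alternation reflects word-final obstruent devoicing: voiced obstruents become voiceless word-finally. /v/ is underlying.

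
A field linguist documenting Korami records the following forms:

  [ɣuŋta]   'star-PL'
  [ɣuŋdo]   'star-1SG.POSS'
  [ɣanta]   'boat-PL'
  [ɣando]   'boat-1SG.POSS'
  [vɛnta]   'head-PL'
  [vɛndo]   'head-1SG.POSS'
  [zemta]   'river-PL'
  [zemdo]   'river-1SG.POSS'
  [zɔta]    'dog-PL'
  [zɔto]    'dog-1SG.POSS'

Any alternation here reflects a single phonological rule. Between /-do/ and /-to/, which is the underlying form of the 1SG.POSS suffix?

The 1SG.POSS morpheme has two allomorphs, [-do] and [-to].
By contrast the PL suffix keeps its initial [t] throughout — that segment must be underlying.
The 1SG.POSS suffix is therefore /-do/ underlyingly, with post-vocalic devoicing: voiced stops become voiceless after a vowel.

/-do/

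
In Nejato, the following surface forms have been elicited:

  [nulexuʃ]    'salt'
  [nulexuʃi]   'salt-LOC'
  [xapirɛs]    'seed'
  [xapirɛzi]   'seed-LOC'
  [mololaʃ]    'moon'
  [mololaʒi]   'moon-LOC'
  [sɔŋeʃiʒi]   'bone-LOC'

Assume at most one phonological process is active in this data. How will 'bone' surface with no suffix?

[sɔŋeʃiʃ]

The stem for 'moon' ends in [ʃ] in [mololaʃ] but [ʒ] in [mololaʒi].
Compare 'salt', with invariant [ʃ] in [nulexuʃ] and [nulexuʃi]: an analysis with underlying /ʃ/ and a rule producing [ʒ] before the LOC suffix would wrongly predict alternation here too.
Therefore /ʒ/ is basic and [ʃ] is derived by word-final obstruent devoicing (voiced obstruents become voiceless word-finally).
The one attested form of 'bone', [sɔŋeʃiʒi], shows underlying /sɔŋeʃiʒ/. Applying the same rule word-finally gives [sɔŋeʃiʃ].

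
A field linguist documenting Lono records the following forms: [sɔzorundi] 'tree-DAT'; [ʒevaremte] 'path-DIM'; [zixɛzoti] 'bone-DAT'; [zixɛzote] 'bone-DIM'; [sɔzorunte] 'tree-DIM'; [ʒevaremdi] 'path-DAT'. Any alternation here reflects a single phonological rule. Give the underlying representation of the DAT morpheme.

The DAT suffix surfaces as [-di] and [-ti], depending on the final segment of the stem.
By contrast the DIM suffix keeps its initial [t] throughout — that segment must be underlying.
The DAT suffix is therefore /-di/ underlyingly, with post-vocalic devoicing: voiced stops become voiceless after a vowel.

/-di/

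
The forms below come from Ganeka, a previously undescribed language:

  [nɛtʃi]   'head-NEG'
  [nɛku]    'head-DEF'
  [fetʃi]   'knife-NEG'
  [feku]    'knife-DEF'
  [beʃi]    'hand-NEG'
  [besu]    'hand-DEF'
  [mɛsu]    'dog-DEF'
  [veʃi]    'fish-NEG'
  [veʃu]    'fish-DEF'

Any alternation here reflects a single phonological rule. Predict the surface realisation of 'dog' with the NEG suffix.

The root 'hand' surfaces as [beʃi] and [besu], with a stem-final [ʃ] ~ [s] alternation.
The stem 'fish' ([veʃi], [veʃu]) shows [ʃ] unchanged in both environments, so [ʃ] cannot be basic with [s] derived before the DEF suffix.
The underlying segment must be /s/; /k/ and /s/ become palato-alveolar [tʃ] and [ʃ] before a front vowel, yielding [ʃ] there.
The one attested form of 'dog', [mɛsu], shows underlying /mɛs/. Applying the same rule before a front vowel gives [mɛʃi].

[mɛʃi]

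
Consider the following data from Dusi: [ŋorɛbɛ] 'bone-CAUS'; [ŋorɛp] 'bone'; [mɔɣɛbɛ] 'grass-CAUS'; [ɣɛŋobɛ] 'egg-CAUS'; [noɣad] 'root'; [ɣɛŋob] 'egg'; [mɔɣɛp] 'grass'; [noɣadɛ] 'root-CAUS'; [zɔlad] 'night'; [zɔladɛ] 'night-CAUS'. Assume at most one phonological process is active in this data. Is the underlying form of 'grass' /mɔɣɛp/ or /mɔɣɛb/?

The root 'grass' surfaces as [mɔɣɛp] and [mɔɣɛbɛ], with a stem-final [p] ~ [b] alternation.
If /b/ were underlying and a rule turned it into [p] in isolation, 'egg' would also alternate; but it has [b] in both [ɣɛŋob] and [ɣɛŋobɛ].
Therefore /p/ is basic and [b] is derived by intervocalic voicing (voiceless stops become voiced between vowels).

/mɔɣɛp/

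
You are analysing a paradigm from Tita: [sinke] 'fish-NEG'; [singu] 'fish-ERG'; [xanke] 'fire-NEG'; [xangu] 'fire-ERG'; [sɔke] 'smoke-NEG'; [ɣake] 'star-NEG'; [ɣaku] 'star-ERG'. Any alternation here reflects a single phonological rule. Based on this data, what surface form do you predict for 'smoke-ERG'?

The ERG morpheme has two allomorphs, [-gu] and [-ku].
The NEG suffix, which begins with [k], is invariant after every stem; so [k] is not altered by any rule here.
So the underlying form is /-gu/, and voiced stops become voiceless after a vowel.
After 'smoke', which ends in a vowel, the suffix surfaces as [-ku], giving [sɔku].

[sɔku]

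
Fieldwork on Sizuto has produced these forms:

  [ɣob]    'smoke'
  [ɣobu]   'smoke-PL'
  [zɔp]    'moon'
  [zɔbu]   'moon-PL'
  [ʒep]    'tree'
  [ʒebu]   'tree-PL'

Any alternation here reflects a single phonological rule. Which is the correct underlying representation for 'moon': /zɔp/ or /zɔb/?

/zɔp/

The stem for 'moon' ends in [p] in [zɔp] but [b] in [zɔbu].
If /b/ were underlying and a rule turned it into [p] in isolation, 'smoke' would also alternate; but it has [b] in both [ɣob] and [ɣobu].
The alternation reflects intervocalic voicing: voiceless stops become voiced between vowels. /p/ is underlying.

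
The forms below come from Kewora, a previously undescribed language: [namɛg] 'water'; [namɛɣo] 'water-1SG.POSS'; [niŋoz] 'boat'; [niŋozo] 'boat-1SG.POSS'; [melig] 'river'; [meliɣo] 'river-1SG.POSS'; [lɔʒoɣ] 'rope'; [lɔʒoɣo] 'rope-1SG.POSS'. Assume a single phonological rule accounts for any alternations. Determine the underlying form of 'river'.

The root 'river' surfaces as [melig] and [meliɣo], with a stem-final [g] ~ [ɣ] alternation.
Compare 'rope', with invariant [ɣ] in [lɔʒoɣ] and [lɔʒoɣo]: an analysis with underlying /ɣ/ and a rule producing [g] in isolation would wrongly predict alternation here too.
The alternation reflects intervocalic spirantization: voiced stops become fricatives between vowels. /g/ is underlying.

/melig/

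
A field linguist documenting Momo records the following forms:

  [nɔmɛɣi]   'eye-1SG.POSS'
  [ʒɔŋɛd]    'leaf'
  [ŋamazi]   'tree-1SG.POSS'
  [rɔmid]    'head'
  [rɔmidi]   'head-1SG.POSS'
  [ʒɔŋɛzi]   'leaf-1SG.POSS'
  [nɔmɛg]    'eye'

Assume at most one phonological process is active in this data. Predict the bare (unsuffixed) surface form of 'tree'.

The root 'leaf' surfaces as [ʒɔŋɛzi] and [ʒɔŋɛd], with a stem-final [z] ~ [d] alternation.
The stem 'head' ([rɔmidi], [rɔmid]) shows [d] unchanged in both environments, so [d] cannot be basic with [z] derived before the 1SG.POSS suffix.
The alternation reflects word-final hardening: voiced fricatives become stops word-finally. /z/ is underlying.
The one attested form of 'tree', [ŋamazi], shows underlying /ŋamaz/. Applying the same rule word-finally gives [ŋamad].

[ŋamad]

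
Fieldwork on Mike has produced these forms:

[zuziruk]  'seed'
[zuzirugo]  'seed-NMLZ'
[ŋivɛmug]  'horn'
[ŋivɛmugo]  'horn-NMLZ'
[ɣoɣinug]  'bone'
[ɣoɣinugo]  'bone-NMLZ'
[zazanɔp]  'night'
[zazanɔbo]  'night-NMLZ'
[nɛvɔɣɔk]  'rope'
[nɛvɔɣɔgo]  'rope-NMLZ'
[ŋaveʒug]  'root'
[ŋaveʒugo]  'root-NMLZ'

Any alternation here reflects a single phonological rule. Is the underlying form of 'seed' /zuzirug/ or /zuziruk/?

In [zuziruk] and [zuzirugo] the final segment of 'seed' alternates: [k] ~ [g].
But 'horn' keeps [g] in both environments ([ŋivɛmug], [ŋivɛmugo]), so there is no rule changing /g/ to [k] in isolation.
The underlying segment must be /k/; voiceless stops become voiced between vowels, yielding [g] there.

/zuziruk/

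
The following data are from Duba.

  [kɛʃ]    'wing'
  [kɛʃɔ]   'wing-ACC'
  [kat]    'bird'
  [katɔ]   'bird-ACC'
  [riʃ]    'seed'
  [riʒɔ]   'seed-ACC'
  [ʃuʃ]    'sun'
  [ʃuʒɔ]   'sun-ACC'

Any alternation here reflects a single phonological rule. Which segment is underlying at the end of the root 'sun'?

/ʒ/

In [ʃuʃ] and [ʃuʒɔ] the final segment of 'sun' alternates: [ʃ] ~ [ʒ].
The stem 'wing' ([kɛʃ], [kɛʃɔ]) shows [ʃ] unchanged in both environments, so [ʃ] cannot be basic with [ʒ] derived before the ACC suffix.
The alternation reflects word-final obstruent devoicing: voiced obstruents become voiceless word-finally. /ʒ/ is underlying.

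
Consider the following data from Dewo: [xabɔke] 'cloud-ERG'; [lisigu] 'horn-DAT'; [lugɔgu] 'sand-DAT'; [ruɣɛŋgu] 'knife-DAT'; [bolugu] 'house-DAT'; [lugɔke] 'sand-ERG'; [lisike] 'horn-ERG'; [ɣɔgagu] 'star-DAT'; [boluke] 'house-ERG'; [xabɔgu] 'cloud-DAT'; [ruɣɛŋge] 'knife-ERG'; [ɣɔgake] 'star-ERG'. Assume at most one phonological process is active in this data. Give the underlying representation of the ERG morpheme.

The ERG morpheme has two allomorphs, [-ge] and [-ke].
By contrast the DAT suffix keeps its initial [g] throughout — that segment must be underlying.
So the underlying form is /-ke/, and voiceless stops become voiced after a nasal.

/-ke/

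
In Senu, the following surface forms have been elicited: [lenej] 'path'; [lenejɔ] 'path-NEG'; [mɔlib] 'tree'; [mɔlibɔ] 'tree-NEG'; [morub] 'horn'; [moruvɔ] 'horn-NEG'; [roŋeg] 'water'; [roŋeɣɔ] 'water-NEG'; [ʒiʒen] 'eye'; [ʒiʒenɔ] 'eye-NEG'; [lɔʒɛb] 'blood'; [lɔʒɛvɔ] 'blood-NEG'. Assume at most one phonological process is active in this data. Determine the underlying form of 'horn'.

In [morub] and [moruvɔ] the final segment of 'horn' alternates: [b] ~ [v].
But 'tree' keeps [b] in both environments ([mɔlib], [mɔlibɔ]), so there is no rule changing /b/ to [v] before the NEG suffix.
So /v/ is underlying, and a rule of word-final hardening — voiced fricatives become stops word-finally — gives [b].
So 'horn' = /moruv/.

/moruv/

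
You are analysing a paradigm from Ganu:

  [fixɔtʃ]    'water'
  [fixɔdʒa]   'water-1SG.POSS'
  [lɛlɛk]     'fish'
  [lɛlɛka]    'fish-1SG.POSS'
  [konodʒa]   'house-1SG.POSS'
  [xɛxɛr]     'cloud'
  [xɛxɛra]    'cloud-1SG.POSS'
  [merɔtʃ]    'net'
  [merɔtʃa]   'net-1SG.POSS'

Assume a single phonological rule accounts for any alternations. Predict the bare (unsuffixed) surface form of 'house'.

In [fixɔtʃ] and [fixɔdʒa] the final segment of 'water' alternates: [tʃ] ~ [dʒ].
If /tʃ/ were underlying and a rule turned it into [dʒ] before the 1SG.POSS suffix, 'net' would also alternate; but it has [tʃ] in both [merɔtʃ] and [merɔtʃa].
So /dʒ/ is underlying, and a rule of word-final obstruent devoicing — voiced obstruents become voiceless word-finally — gives [tʃ].
From [konodʒa] the stem 'house' is /konodʒ/; word-finally this yields [konotʃ].

[konotʃ]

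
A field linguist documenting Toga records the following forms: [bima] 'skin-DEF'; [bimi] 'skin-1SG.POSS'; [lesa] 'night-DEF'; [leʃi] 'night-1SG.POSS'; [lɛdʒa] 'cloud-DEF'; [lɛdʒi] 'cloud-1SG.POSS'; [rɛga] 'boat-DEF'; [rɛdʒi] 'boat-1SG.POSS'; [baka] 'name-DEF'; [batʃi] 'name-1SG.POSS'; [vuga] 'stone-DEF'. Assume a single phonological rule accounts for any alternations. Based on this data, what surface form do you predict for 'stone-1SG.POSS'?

The stem for 'boat' ends in [g] in [rɛga] but [dʒ] in [rɛdʒi].
The stem 'cloud' ([lɛdʒa], [lɛdʒi]) shows [dʒ] unchanged in both environments, so [dʒ] cannot be basic with [g] derived before the DEF suffix.
The underlying segment must be /g/; /k/, /g/ and /s/ become palato-alveolar [tʃ], [dʒ] and [ʃ] before a front vowel, yielding [dʒ] there.
The one attested form of 'stone', [vuga], shows underlying /vug/. Applying the same rule before a front vowel gives [vudʒi].

[vudʒi]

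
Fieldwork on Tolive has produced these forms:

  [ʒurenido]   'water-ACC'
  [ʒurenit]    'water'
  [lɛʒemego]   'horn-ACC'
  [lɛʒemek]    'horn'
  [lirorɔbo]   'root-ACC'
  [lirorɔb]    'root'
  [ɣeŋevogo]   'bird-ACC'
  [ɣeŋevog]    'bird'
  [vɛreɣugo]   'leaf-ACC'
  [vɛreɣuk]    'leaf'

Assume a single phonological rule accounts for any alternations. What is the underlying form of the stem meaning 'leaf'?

/vɛreɣuk/

'leaf' shows [g] ~ [k] at the end of the stem ([vɛreɣugo] vs [vɛreɣuk]).
If /g/ were underlying and a rule turned it into [k] in isolation, 'bird' would also alternate; but it has [g] in both [ɣeŋevogo] and [ɣeŋevog].
Therefore /k/ is basic and [g] is derived by intervocalic voicing (voiceless stops become voiced between vowels).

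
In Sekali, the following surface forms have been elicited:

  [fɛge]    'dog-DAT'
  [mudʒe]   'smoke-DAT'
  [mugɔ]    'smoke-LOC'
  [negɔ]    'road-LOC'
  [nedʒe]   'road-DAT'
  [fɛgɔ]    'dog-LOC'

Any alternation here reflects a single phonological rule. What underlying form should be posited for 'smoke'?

The stem for 'smoke' ends in [g] in [mugɔ] but [dʒ] in [mudʒe].
But 'dog' keeps [g] in both environments ([fɛgɔ], [fɛge]), so there is no rule changing /g/ to [dʒ] before the DAT suffix.
The underlying segment must be /dʒ/; palato-alveolar /dʒ/ becomes [g] when no front vowel follows, yielding [g] there.

/mudʒ/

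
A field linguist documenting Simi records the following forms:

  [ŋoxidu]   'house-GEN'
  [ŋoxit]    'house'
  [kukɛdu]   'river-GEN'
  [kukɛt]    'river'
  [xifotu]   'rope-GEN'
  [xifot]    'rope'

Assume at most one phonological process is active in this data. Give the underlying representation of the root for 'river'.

The root 'river' surfaces as [kukɛdu] and [kukɛt], with a stem-final [d] ~ [t] alternation.
If /t/ were underlying and a rule turned it into [d] before the GEN suffix, 'rope' would also alternate; but it has [t] in both [xifotu] and [xifot].
The alternation reflects word-final obstruent devoicing: voiced obstruents become voiceless word-finally. /d/ is underlying.

/kukɛd/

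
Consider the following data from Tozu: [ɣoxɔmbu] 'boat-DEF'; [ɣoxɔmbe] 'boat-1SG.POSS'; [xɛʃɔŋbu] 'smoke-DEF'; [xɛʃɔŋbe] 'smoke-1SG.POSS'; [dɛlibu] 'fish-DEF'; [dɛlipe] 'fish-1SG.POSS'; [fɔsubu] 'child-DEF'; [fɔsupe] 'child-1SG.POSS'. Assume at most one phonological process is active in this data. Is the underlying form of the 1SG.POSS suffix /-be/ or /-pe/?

/-pe/

The 1SG.POSS suffix surfaces as [-be] and [-pe], depending on the final segment of the stem.
By contrast the DEF suffix keeps its initial [b] throughout — that segment must be underlying.
So the underlying form is /-pe/, and voiceless stops become voiced after a nasal.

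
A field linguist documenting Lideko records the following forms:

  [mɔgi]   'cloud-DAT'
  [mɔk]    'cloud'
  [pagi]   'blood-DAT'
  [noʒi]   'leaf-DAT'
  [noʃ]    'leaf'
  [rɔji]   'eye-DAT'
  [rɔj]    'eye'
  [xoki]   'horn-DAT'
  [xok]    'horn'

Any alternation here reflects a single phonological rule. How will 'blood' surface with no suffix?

'cloud' shows [g] ~ [k] at the end of the stem ([mɔgi] vs [mɔk]).
The stem 'horn' ([xoki], [xok]) shows [k] unchanged in both environments, so [k] cannot be basic with [g] derived before the DAT suffix.
The alternation reflects word-final obstruent devoicing: voiced obstruents become voiceless word-finally. /g/ is underlying.
From [pagi] the stem 'blood' is /pag/; word-finally this yields [pak].

[pak]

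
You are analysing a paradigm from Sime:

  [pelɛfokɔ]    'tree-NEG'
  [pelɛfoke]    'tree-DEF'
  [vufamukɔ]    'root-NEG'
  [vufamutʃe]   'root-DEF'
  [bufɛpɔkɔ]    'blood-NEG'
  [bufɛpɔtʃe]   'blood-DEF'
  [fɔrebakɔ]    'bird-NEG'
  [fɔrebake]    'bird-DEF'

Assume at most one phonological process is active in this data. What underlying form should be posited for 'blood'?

The root 'blood' surfaces as [bufɛpɔkɔ] and [bufɛpɔtʃe], with a stem-final [k] ~ [tʃ] alternation.
Compare 'bird', with invariant [k] in [fɔrebakɔ] and [fɔrebake]: an analysis with underlying /k/ and a rule producing [tʃ] before the DEF suffix would wrongly predict alternation here too.
The underlying segment must be /tʃ/; palato-alveolar /tʃ/ becomes [k] when no front vowel follows, yielding [k] there.
The underlying form of 'blood' is therefore /bufɛpɔtʃ/.

/bufɛpɔtʃ/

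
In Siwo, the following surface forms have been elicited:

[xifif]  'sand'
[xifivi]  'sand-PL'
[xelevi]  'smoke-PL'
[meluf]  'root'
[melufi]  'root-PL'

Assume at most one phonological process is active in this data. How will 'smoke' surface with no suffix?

[xelef]

In [xifif] and [xifivi] the final segment of 'sand' alternates: [f] ~ [v].
Compare 'root', with invariant [f] in [meluf] and [melufi]: an analysis with underlying /f/ and a rule producing [v] before the PL suffix would wrongly predict alternation here too.
Therefore /v/ is basic and [f] is derived by word-final obstruent devoicing (voiced obstruents become voiceless word-finally).
From [xelevi] the stem 'smoke' is /xelev/; word-finally this yields [xelef].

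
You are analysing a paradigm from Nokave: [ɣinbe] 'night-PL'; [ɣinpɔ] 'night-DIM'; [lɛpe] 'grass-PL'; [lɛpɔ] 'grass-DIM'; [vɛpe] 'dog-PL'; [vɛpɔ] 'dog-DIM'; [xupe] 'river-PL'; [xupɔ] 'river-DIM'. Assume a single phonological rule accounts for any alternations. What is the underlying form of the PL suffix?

/-be/

The PL suffix surfaces as [-be] and [-pe], depending on the final segment of the stem.
The DIM suffix, which begins with [p], is invariant after every stem; so [p] is not altered by any rule here.
So the underlying form is /-be/, and voiced stops become voiceless after a vowel.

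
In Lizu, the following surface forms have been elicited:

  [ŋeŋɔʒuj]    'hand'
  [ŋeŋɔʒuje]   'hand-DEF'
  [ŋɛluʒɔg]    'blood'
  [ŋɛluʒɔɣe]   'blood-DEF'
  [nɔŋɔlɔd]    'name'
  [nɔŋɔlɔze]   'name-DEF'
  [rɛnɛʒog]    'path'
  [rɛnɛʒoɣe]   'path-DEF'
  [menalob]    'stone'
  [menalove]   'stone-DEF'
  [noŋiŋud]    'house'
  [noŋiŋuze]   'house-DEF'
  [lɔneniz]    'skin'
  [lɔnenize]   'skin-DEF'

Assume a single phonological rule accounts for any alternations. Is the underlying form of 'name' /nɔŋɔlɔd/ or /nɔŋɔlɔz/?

/nɔŋɔlɔd/

In [nɔŋɔlɔd] and [nɔŋɔlɔze] the final segment of 'name' alternates: [d] ~ [z].
Compare 'skin', with invariant [z] in [lɔneniz] and [lɔnenize]: an analysis with underlying /z/ and a rule producing [d] in isolation would wrongly predict alternation here too.
The underlying segment must be /d/; voiced stops become fricatives between vowels, yielding [z] there.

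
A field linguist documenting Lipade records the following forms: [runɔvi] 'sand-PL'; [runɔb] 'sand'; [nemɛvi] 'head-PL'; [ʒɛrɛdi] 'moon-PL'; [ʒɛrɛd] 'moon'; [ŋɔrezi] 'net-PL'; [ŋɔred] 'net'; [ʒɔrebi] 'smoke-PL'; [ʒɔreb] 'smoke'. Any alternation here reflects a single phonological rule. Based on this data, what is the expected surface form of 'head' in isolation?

The root 'sand' surfaces as [runɔvi] and [runɔb], with a stem-final [v] ~ [b] alternation.
If /b/ were underlying and a rule turned it into [v] before the PL suffix, 'smoke' would also alternate; but it has [b] in both [ʒɔrebi] and [ʒɔreb].
The underlying segment must be /v/; voiced fricatives become stops word-finally, yielding [b] there.
From [nemɛvi] the stem 'head' is /nemɛv/; word-finally this yields [nemɛb].

[nemɛb]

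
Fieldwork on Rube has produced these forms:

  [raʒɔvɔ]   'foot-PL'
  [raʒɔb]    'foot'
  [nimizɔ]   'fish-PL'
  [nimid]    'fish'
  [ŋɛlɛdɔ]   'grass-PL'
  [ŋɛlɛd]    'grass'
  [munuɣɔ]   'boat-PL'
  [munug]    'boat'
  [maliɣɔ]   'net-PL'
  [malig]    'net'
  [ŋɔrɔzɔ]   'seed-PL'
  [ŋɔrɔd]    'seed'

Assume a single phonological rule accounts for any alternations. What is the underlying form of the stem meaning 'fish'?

'fish' shows [z] ~ [d] at the end of the stem ([nimizɔ] vs [nimid]).
But 'grass' keeps [d] in both environments ([ŋɛlɛdɔ], [ŋɛlɛd]), so there is no rule changing /d/ to [z] before the PL suffix.
The alternation reflects word-final hardening: voiced fricatives become stops word-finally. /z/ is underlying.
The underlying form of 'fish' is therefore /nimiz/.

/nimiz/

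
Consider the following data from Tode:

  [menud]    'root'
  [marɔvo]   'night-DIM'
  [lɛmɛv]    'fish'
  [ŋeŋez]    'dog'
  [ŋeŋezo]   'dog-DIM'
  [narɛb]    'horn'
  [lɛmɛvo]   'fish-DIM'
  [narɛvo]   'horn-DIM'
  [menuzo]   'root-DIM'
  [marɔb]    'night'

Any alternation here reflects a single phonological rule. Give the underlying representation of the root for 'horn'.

/narɛb/

'horn' shows [b] ~ [v] at the end of the stem ([narɛb] vs [narɛvo]).
The stem 'fish' ([lɛmɛv], [lɛmɛvo]) shows [v] unchanged in both environments, so [v] cannot be basic with [b] derived in isolation.
So /b/ is underlying, and a rule of intervocalic spirantization — voiced stops become fricatives between vowels — gives [v].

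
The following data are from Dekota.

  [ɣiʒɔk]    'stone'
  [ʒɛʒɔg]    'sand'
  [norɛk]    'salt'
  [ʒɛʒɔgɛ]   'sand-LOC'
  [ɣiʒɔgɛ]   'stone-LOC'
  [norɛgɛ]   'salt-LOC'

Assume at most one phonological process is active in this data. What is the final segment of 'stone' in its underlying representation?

/k/

The stem for 'stone' ends in [g] in [ɣiʒɔgɛ] but [k] in [ɣiʒɔk].
Compare 'sand', with invariant [g] in [ʒɛʒɔgɛ] and [ʒɛʒɔg]: an analysis with underlying /g/ and a rule producing [k] in isolation would wrongly predict alternation here too.
Therefore /k/ is basic and [g] is derived by intervocalic voicing (voiceless stops become voiced between vowels).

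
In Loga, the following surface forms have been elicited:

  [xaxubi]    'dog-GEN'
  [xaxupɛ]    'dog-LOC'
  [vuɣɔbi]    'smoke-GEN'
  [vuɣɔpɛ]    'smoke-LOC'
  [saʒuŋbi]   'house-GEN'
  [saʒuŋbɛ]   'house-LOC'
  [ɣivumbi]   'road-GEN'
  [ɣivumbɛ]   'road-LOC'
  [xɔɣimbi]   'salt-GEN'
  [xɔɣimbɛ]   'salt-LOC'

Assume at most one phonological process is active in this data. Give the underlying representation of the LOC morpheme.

The LOC suffix surfaces as [-bɛ] and [-pɛ], depending on the final segment of the stem.
The GEN suffix, which begins with [b], is invariant after every stem; so [b] is not altered by any rule here.
So the underlying form is /-pɛ/, and voiceless stops become voiced after a nasal.

/-pɛ/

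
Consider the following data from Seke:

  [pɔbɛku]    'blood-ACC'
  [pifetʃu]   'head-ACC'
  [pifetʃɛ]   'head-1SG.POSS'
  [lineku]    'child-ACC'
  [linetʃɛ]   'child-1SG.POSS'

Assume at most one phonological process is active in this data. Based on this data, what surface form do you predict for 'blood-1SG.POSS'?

[pɔbɛtʃɛ]

In [lineku] and [linetʃɛ] the final segment of 'child' alternates: [k] ~ [tʃ].
The stem 'head' ([pifetʃu], [pifetʃɛ]) shows [tʃ] unchanged in both environments, so [tʃ] cannot be basic with [k] derived before the ACC suffix.
So /k/ is underlying, and a rule of palatalization before a front vowel — /k/ becomes palato-alveolar [tʃ] before a front vowel — gives [tʃ].
The one attested form of 'blood', [pɔbɛku], shows underlying /pɔbɛk/. Applying the same rule before a front vowel gives [pɔbɛtʃɛ].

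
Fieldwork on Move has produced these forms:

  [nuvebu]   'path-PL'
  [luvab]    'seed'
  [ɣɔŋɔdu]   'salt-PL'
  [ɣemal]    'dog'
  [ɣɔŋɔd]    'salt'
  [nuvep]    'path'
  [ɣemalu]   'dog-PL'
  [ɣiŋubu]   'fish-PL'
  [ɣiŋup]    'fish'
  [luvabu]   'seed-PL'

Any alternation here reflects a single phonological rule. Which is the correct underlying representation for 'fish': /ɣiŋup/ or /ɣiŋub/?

/ɣiŋup/

'fish' shows [p] ~ [b] at the end of the stem ([ɣiŋup] vs [ɣiŋubu]).
But 'seed' keeps [b] in both environments ([luvab], [luvabu]), so there is no rule changing /b/ to [p] in isolation.
So /p/ is underlying, and a rule of intervocalic voicing — voiceless stops become voiced between vowels — gives [b].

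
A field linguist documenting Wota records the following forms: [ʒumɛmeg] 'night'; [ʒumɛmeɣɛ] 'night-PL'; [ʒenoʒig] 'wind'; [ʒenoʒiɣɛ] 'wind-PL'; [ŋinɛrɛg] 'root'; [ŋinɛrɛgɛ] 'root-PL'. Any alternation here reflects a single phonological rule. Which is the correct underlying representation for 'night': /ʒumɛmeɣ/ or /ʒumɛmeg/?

/ʒumɛmeɣ/

The root 'night' surfaces as [ʒumɛmeg] and [ʒumɛmeɣɛ], with a stem-final [g] ~ [ɣ] alternation.
If /g/ were underlying and a rule turned it into [ɣ] before the PL suffix, 'root' would also alternate; but it has [g] in both [ŋinɛrɛg] and [ŋinɛrɛgɛ].
Therefore /ɣ/ is basic and [g] is derived by word-final hardening (voiced fricatives become stops word-finally).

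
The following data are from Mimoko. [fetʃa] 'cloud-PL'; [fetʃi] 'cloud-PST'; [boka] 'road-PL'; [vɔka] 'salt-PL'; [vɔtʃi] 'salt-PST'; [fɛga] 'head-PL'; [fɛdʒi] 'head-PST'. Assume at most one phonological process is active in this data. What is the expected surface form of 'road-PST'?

[botʃi]

In [vɔka] and [vɔtʃi] the final segment of 'salt' alternates: [k] ~ [tʃ].
But 'cloud' keeps [tʃ] in both environments ([fetʃa], [fetʃi]), so there is no rule changing /tʃ/ to [k] before the PL suffix.
So /k/ is underlying, and a rule of palatalization before a front vowel — /k/ and /g/ become palato-alveolar [tʃ] and [dʒ] before a front vowel — gives [tʃ].
The one attested form of 'road', [boka], shows underlying /bok/. Applying the same rule before a front vowel gives [botʃi].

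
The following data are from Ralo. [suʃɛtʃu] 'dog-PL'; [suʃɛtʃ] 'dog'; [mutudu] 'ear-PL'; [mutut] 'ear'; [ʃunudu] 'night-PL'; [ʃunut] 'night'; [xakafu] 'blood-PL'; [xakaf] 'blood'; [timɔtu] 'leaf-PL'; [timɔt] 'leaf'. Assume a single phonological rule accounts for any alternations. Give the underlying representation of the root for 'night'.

/ʃunud/

The stem for 'night' ends in [d] in [ʃunudu] but [t] in [ʃunut].
If /t/ were underlying and a rule turned it into [d] before the PL suffix, 'leaf' would also alternate; but it has [t] in both [timɔtu] and [timɔt].
So /d/ is underlying, and a rule of word-final obstruent devoicing — voiced obstruents become voiceless word-finally — gives [t].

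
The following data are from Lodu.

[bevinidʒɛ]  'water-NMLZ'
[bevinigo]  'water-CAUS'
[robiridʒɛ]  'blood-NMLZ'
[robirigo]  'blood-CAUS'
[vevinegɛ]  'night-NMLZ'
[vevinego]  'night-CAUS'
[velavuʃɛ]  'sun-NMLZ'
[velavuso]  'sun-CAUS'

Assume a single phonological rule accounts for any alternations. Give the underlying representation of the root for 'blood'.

/robiridʒ/

'blood' shows [dʒ] ~ [g] at the end of the stem ([robiridʒɛ] vs [robirigo]).
If /g/ were underlying and a rule turned it into [dʒ] before the NMLZ suffix, 'night' would also alternate; but it has [g] in both [vevinegɛ] and [vevinego].
The alternation reflects depalatalization: palato-alveolar /dʒ/ and /ʃ/ become [g] and [s] when no front vowel follows. /dʒ/ is underlying.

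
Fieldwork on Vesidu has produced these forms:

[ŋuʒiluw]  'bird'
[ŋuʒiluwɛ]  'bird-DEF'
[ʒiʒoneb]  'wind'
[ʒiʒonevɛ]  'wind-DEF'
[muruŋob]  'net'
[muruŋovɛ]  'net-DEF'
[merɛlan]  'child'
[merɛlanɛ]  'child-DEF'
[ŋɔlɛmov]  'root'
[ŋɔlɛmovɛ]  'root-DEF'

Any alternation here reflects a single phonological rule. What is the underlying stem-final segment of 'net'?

In [muruŋob] and [muruŋovɛ] the final segment of 'net' alternates: [b] ~ [v].
But 'root' keeps [v] in both environments ([ŋɔlɛmov], [ŋɔlɛmovɛ]), so there is no rule changing /v/ to [b] in isolation.
The underlying segment must be /b/; voiced stops become fricatives between vowels, yielding [v] there.

/b/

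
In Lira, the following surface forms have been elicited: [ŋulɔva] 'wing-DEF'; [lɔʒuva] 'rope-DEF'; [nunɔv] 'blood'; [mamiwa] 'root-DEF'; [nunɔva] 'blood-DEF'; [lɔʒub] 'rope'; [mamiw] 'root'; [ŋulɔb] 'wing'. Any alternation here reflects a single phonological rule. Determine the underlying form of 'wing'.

The stem for 'wing' ends in [v] in [ŋulɔva] but [b] in [ŋulɔb].
The stem 'blood' ([nunɔva], [nunɔv]) shows [v] unchanged in both environments, so [v] cannot be basic with [b] derived in isolation.
The underlying segment must be /b/; voiced stops become fricatives between vowels, yielding [v] there.
Hence 'wing' is /ŋulɔb/ underlyingly.

/ŋulɔb/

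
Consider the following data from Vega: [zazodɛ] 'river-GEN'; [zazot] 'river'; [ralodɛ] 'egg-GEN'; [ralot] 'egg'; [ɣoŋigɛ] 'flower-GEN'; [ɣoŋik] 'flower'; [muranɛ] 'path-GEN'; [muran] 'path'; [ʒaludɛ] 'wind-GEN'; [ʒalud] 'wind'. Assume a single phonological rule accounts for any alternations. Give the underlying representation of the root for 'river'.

/zazot/

'river' shows [d] ~ [t] at the end of the stem ([zazodɛ] vs [zazot]).
Compare 'wind', with invariant [d] in [ʒaludɛ] and [ʒalud]: an analysis with underlying /d/ and a rule producing [t] in isolation would wrongly predict alternation here too.
The underlying segment must be /t/; voiceless stops become voiced between vowels, yielding [d] there.
Hence 'river' is /zazot/ underlyingly.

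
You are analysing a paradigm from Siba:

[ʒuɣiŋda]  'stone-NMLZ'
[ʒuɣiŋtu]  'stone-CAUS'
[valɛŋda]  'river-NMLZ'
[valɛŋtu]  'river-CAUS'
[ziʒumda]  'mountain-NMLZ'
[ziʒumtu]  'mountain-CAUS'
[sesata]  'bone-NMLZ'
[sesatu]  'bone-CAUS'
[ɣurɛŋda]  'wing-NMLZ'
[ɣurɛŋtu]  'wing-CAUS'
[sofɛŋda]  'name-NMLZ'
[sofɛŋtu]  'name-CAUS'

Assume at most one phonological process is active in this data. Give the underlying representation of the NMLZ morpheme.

/-da/

The NMLZ suffix surfaces as [-da] and [-ta], depending on the final segment of the stem.
The CAUS suffix, which begins with [t], is invariant after every stem; so [t] is not altered by any rule here.
So the underlying form is /-da/, and voiced stops become voiceless after a vowel.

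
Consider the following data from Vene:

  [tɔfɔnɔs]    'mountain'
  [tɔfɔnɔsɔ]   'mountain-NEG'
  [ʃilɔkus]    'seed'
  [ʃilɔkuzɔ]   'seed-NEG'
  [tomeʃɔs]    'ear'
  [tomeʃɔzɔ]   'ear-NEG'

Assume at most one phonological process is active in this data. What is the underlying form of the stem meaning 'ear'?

/tomeʃɔz/

The root 'ear' surfaces as [tomeʃɔs] and [tomeʃɔzɔ], with a stem-final [s] ~ [z] alternation.
If /s/ were underlying and a rule turned it into [z] before the NEG suffix, 'mountain' would also alternate; but it has [s] in both [tɔfɔnɔs] and [tɔfɔnɔsɔ].
So /z/ is underlying, and a rule of word-final obstruent devoicing — voiced obstruents become voiceless word-finally — gives [s].
The underlying form of 'ear' is therefore /tomeʃɔz/.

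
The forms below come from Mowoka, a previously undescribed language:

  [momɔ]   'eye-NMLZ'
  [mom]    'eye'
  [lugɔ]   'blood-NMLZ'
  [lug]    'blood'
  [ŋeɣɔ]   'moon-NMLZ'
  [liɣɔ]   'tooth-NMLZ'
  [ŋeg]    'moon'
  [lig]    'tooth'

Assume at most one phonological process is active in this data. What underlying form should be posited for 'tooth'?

The stem for 'tooth' ends in [g] in [lig] but [ɣ] in [liɣɔ].
But 'blood' keeps [g] in both environments ([lug], [lugɔ]), so there is no rule changing /g/ to [ɣ] before the NMLZ suffix.
So /ɣ/ is underlying, and a rule of word-final hardening — voiced fricatives become stops word-finally — gives [g].
So 'tooth' = /liɣ/.

/liɣ/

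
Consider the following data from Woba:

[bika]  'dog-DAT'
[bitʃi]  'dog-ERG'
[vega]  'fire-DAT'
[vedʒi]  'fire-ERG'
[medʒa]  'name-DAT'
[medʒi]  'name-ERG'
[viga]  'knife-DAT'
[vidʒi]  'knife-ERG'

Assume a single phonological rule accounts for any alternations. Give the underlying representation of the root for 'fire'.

/veg/

'fire' shows [g] ~ [dʒ] at the end of the stem ([vega] vs [vedʒi]).
The stem 'name' ([medʒa], [medʒi]) shows [dʒ] unchanged in both environments, so [dʒ] cannot be basic with [g] derived before the DAT suffix.
Therefore /g/ is basic and [dʒ] is derived by palatalization before a front vowel (/k/ and /g/ become palato-alveolar [tʃ] and [dʒ] before a front vowel).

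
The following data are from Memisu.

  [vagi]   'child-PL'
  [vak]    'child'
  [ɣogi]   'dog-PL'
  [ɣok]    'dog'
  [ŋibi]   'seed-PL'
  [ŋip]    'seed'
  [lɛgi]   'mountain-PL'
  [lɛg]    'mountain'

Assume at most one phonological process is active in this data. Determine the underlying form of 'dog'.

In [ɣogi] and [ɣok] the final segment of 'dog' alternates: [g] ~ [k].
The stem 'mountain' ([lɛgi], [lɛg]) shows [g] unchanged in both environments, so [g] cannot be basic with [k] derived in isolation.
The underlying segment must be /k/; voiceless stops become voiced between vowels, yielding [g] there.
The underlying form of 'dog' is therefore /ɣok/.

/ɣok/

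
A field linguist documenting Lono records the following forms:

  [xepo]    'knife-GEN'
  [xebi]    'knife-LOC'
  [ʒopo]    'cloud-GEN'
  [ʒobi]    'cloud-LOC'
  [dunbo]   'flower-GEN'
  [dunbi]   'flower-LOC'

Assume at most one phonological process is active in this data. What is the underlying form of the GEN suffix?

The GEN suffix surfaces as [-bo] and [-po], depending on the final segment of the stem.
By contrast the LOC suffix keeps its initial [b] throughout — that segment must be underlying.
So the underlying form is /-po/, and voiceless stops become voiced after a nasal.

/-po/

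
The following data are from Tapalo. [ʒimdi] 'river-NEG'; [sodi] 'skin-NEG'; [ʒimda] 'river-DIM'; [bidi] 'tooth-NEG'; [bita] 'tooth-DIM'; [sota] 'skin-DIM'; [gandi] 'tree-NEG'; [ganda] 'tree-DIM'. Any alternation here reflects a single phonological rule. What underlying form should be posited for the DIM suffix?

The DIM morpheme has two allomorphs, [-da] and [-ta].
By contrast the NEG suffix keeps its initial [d] throughout — that segment must be underlying.
So the underlying form is /-ta/, and voiceless stops become voiced after a nasal.

/-ta/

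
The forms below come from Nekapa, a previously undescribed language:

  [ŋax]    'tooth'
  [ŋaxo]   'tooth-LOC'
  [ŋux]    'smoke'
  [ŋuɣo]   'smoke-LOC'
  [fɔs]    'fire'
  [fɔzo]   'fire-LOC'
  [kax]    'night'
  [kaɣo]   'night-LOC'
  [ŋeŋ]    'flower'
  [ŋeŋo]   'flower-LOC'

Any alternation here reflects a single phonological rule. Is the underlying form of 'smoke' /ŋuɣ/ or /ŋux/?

/ŋuɣ/

In [ŋux] and [ŋuɣo] the final segment of 'smoke' alternates: [x] ~ [ɣ].
But 'tooth' keeps [x] in both environments ([ŋax], [ŋaxo]), so there is no rule changing /x/ to [ɣ] before the LOC suffix.
Therefore /ɣ/ is basic and [x] is derived by word-final obstruent devoicing (voiced obstruents become voiceless word-finally).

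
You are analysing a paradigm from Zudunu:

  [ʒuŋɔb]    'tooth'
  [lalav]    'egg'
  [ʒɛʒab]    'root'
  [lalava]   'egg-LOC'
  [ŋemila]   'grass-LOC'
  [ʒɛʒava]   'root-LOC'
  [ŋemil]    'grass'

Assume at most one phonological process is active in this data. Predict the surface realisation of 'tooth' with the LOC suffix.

In [ʒɛʒab] and [ʒɛʒava] the final segment of 'root' alternates: [b] ~ [v].
Compare 'egg', with invariant [v] in [lalav] and [lalava]: an analysis with underlying /v/ and a rule producing [b] in isolation would wrongly predict alternation here too.
The underlying segment must be /b/; voiced stops become fricatives between vowels, yielding [v] there.
The one attested form of 'tooth', [ʒuŋɔb], shows underlying /ʒuŋɔb/. Applying the same rule between vowels gives [ʒuŋɔva].

[ʒuŋɔva]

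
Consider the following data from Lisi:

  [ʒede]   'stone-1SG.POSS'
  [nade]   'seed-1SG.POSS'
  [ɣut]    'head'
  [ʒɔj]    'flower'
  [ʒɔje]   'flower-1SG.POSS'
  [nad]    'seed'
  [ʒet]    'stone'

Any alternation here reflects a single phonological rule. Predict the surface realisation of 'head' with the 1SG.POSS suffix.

[ɣude]

The root 'stone' surfaces as [ʒet] and [ʒede], with a stem-final [t] ~ [d] alternation.
Compare 'seed', with invariant [d] in [nad] and [nade]: an analysis with underlying /d/ and a rule producing [t] in isolation would wrongly predict alternation here too.
Therefore /t/ is basic and [d] is derived by intervocalic voicing (voiceless stops become voiced between vowels).
From [ɣut] the stem 'head' is /ɣut/; between vowels this yields [ɣude].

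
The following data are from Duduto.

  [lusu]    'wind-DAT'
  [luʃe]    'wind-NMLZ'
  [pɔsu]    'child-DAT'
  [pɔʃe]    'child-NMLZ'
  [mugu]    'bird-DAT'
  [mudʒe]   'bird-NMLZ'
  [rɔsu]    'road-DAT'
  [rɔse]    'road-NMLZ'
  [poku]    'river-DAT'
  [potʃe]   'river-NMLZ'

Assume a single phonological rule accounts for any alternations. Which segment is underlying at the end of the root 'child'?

/ʃ/

The root 'child' surfaces as [pɔsu] and [pɔʃe], with a stem-final [s] ~ [ʃ] alternation.
The stem 'road' ([rɔsu], [rɔse]) shows [s] unchanged in both environments, so [s] cannot be basic with [ʃ] derived before the NMLZ suffix.
So /ʃ/ is underlying, and a rule of depalatalization — palato-alveolar /tʃ/, /dʒ/ and /ʃ/ become [k], [g] and [s] when no front vowel follows — gives [s].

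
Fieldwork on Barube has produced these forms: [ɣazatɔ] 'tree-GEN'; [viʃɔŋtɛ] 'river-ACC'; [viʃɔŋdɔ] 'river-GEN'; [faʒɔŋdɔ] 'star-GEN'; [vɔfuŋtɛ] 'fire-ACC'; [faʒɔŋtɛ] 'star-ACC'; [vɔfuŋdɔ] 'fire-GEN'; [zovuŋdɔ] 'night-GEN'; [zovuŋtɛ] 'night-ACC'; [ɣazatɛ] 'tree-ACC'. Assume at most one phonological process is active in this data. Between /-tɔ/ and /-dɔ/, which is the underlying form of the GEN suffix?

The GEN morpheme has two allomorphs, [-dɔ] and [-tɔ].
The ACC suffix, which begins with [t], is invariant after every stem; so [t] is not altered by any rule here.
So the underlying form is /-dɔ/, and voiced stops become voiceless after a vowel.

/-dɔ/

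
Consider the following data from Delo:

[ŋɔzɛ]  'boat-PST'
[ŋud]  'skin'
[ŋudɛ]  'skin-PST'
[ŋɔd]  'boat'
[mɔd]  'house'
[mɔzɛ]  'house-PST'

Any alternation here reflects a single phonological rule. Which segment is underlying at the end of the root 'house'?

/z/

The stem for 'house' ends in [z] in [mɔzɛ] but [d] in [mɔd].
If /d/ were underlying and a rule turned it into [z] before the PST suffix, 'skin' would also alternate; but it has [d] in both [ŋudɛ] and [ŋud].
The underlying segment must be /z/; voiced fricatives become stops word-finally, yielding [d] there.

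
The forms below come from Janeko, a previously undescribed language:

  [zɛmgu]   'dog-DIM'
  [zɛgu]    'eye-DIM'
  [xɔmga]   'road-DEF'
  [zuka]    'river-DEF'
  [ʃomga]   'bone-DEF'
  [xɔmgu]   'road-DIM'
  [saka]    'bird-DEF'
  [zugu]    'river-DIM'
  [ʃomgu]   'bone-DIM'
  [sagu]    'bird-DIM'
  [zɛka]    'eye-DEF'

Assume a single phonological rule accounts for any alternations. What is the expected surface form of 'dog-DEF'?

The DEF suffix surfaces as [-ga] and [-ka], depending on the final segment of the stem.
The DIM suffix, which begins with [g], is invariant after every stem; so [g] is not altered by any rule here.
The DEF suffix is therefore /-ka/ underlyingly, with post-nasal voicing: voiceless stops become voiced after a nasal.
After 'dog', which ends in a nasal, the suffix surfaces as [-ga], giving [zɛmga].

[zɛmga]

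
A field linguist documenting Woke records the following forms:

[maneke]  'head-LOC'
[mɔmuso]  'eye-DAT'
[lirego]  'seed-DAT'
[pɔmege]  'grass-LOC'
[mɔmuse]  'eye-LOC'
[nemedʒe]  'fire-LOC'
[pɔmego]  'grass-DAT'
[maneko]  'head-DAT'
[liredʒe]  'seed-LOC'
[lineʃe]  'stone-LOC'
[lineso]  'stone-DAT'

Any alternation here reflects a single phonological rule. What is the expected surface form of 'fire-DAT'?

In [liredʒe] and [lirego] the final segment of 'seed' alternates: [dʒ] ~ [g].
If /g/ were underlying and a rule turned it into [dʒ] before the LOC suffix, 'grass' would also alternate; but it has [g] in both [pɔmege] and [pɔmego].
The alternation reflects depalatalization: palato-alveolar /dʒ/ and /ʃ/ become [g] and [s] when no front vowel follows. /dʒ/ is underlying.
From [nemedʒe] the stem 'fire' is /nemedʒ/; when no front vowel follows this yields [nemego].

[nemego]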